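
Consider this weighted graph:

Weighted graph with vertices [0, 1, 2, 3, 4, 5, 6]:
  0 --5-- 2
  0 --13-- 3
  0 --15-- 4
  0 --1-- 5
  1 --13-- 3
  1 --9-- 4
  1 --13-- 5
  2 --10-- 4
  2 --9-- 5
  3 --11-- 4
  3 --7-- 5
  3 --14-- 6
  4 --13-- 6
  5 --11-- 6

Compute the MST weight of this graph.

Applying Kruskal's algorithm (sort edges by weight, add if no cycle):
  Add (0,5) w=1
  Add (0,2) w=5
  Add (3,5) w=7
  Add (1,4) w=9
  Skip (2,5) w=9 (creates cycle)
  Add (2,4) w=10
  Skip (3,4) w=11 (creates cycle)
  Add (5,6) w=11
  Skip (0,3) w=13 (creates cycle)
  Skip (1,3) w=13 (creates cycle)
  Skip (1,5) w=13 (creates cycle)
  Skip (4,6) w=13 (creates cycle)
  Skip (3,6) w=14 (creates cycle)
  Skip (0,4) w=15 (creates cycle)
MST weight = 43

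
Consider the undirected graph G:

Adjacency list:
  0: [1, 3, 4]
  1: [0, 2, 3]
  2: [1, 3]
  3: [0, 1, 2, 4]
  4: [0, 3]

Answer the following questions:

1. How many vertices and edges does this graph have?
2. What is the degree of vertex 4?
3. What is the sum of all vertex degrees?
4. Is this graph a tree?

Count: 5 vertices, 7 edges.
Vertex 4 has neighbors [0, 3], degree = 2.
Handshaking lemma: 2 * 7 = 14.
A tree on 5 vertices has 4 edges. This graph has 7 edges (3 extra). Not a tree.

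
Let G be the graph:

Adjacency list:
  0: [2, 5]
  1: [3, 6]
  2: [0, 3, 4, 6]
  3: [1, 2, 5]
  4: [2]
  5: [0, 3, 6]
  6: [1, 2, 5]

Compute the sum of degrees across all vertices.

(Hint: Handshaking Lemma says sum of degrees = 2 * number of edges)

Count edges: 9 edges.
By Handshaking Lemma: sum of degrees = 2 * 9 = 18.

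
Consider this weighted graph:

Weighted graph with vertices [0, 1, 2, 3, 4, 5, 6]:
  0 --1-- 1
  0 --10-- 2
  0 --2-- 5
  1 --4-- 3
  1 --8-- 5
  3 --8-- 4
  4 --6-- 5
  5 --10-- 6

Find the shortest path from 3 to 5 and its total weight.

Using Dijkstra's algorithm from vertex 3:
Shortest path: 3 -> 1 -> 0 -> 5
Total weight: 4 + 1 + 2 = 7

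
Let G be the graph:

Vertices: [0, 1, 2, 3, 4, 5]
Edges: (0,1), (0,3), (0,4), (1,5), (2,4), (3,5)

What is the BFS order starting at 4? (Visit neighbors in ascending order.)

BFS from vertex 4 (neighbors processed in ascending order):
Visit order: 4, 0, 2, 1, 3, 5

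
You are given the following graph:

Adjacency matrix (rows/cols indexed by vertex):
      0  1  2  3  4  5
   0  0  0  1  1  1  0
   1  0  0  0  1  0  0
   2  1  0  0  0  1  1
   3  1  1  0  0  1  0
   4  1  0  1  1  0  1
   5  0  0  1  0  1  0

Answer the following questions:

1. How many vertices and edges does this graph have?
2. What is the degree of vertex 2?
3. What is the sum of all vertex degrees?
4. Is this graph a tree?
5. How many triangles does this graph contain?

Count: 6 vertices, 8 edges.
Vertex 2 has neighbors [0, 4, 5], degree = 3.
Handshaking lemma: 2 * 8 = 16.
A tree on 6 vertices has 5 edges. This graph has 8 edges (3 extra). Not a tree.
Number of triangles = 3.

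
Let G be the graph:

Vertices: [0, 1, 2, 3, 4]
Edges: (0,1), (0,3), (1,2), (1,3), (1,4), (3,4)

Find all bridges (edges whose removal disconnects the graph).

A bridge is an edge whose removal increases the number of connected components.
Bridges found: (1,2)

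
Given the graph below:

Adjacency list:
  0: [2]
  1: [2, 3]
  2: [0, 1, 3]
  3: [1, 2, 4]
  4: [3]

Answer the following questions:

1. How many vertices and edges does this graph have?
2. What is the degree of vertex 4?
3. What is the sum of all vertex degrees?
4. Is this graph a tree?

Count: 5 vertices, 5 edges.
Vertex 4 has neighbors [3], degree = 1.
Handshaking lemma: 2 * 5 = 10.
A tree on 5 vertices has 4 edges. This graph has 5 edges (1 extra). Not a tree.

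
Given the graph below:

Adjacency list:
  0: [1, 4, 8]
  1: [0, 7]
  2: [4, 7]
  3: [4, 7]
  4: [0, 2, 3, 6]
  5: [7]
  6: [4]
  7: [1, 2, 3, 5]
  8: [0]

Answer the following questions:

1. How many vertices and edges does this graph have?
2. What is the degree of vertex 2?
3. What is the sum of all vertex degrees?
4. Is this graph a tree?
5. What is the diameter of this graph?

Count: 9 vertices, 10 edges.
Vertex 2 has neighbors [4, 7], degree = 2.
Handshaking lemma: 2 * 10 = 20.
A tree on 9 vertices has 8 edges. This graph has 10 edges (2 extra). Not a tree.
Diameter (longest shortest path) = 4.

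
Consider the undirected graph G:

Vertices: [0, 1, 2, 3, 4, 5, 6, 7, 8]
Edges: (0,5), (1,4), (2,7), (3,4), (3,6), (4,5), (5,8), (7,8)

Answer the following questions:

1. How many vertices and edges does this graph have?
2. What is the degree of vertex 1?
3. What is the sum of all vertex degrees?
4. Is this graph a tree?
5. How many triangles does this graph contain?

Count: 9 vertices, 8 edges.
Vertex 1 has neighbors [4], degree = 1.
Handshaking lemma: 2 * 8 = 16.
A graph is a tree iff it is connected and has exactly n-1 edges. This graph is connected (all 9 vertices in one component) and has 9-1 = 8 edges. It is a tree.
Number of triangles = 0.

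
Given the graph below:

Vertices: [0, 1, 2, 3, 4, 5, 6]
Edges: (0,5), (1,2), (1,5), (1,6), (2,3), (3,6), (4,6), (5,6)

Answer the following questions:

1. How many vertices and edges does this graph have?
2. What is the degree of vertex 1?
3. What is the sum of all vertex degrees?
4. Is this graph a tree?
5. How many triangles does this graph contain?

Count: 7 vertices, 8 edges.
Vertex 1 has neighbors [2, 5, 6], degree = 3.
Handshaking lemma: 2 * 8 = 16.
A tree on 7 vertices has 6 edges. This graph has 8 edges (2 extra). Not a tree.
Number of triangles = 1.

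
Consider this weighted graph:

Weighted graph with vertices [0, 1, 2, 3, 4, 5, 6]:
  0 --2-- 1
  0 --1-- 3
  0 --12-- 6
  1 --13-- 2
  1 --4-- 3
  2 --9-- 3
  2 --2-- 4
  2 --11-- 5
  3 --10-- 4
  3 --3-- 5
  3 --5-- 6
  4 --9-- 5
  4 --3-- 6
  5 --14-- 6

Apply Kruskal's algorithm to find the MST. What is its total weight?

Applying Kruskal's algorithm (sort edges by weight, add if no cycle):
  Add (0,3) w=1
  Add (0,1) w=2
  Add (2,4) w=2
  Add (3,5) w=3
  Add (4,6) w=3
  Skip (1,3) w=4 (creates cycle)
  Add (3,6) w=5
  Skip (2,3) w=9 (creates cycle)
  Skip (4,5) w=9 (creates cycle)
  Skip (3,4) w=10 (creates cycle)
  Skip (2,5) w=11 (creates cycle)
  Skip (0,6) w=12 (creates cycle)
  Skip (1,2) w=13 (creates cycle)
  Skip (5,6) w=14 (creates cycle)
MST weight = 16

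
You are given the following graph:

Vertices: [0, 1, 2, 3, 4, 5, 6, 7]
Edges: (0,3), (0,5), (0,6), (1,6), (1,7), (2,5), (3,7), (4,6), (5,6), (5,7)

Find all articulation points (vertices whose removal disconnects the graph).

An articulation point is a vertex whose removal disconnects the graph.
Articulation points: [5, 6]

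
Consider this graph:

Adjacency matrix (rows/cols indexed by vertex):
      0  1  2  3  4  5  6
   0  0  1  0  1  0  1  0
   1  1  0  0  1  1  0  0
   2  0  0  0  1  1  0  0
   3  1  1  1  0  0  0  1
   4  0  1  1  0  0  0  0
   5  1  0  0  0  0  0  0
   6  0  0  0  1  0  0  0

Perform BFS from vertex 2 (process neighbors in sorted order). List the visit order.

BFS from vertex 2 (neighbors processed in ascending order):
Visit order: 2, 3, 4, 0, 1, 6, 5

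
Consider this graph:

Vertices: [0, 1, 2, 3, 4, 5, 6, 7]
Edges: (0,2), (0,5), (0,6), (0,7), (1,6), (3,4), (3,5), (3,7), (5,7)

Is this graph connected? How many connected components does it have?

Checking connectivity: the graph has 1 connected component(s).
All vertices are reachable from each other. The graph IS connected.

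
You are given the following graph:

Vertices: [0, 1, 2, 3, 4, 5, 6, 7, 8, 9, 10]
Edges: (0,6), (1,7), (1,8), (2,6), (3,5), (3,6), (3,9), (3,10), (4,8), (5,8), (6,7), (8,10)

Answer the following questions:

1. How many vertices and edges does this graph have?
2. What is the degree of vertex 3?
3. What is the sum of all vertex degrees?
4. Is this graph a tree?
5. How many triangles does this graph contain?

Count: 11 vertices, 12 edges.
Vertex 3 has neighbors [5, 6, 9, 10], degree = 4.
Handshaking lemma: 2 * 12 = 24.
A tree on 11 vertices has 10 edges. This graph has 12 edges (2 extra). Not a tree.
Number of triangles = 0.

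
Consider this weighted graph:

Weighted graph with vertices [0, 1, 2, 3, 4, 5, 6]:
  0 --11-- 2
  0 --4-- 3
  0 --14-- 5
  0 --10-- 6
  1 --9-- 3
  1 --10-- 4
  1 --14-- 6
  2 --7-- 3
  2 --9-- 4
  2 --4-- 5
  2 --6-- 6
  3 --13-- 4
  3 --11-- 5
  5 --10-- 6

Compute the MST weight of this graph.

Applying Kruskal's algorithm (sort edges by weight, add if no cycle):
  Add (0,3) w=4
  Add (2,5) w=4
  Add (2,6) w=6
  Add (2,3) w=7
  Add (1,3) w=9
  Add (2,4) w=9
  Skip (0,6) w=10 (creates cycle)
  Skip (1,4) w=10 (creates cycle)
  Skip (5,6) w=10 (creates cycle)
  Skip (0,2) w=11 (creates cycle)
  Skip (3,5) w=11 (creates cycle)
  Skip (3,4) w=13 (creates cycle)
  Skip (0,5) w=14 (creates cycle)
  Skip (1,6) w=14 (creates cycle)
MST weight = 39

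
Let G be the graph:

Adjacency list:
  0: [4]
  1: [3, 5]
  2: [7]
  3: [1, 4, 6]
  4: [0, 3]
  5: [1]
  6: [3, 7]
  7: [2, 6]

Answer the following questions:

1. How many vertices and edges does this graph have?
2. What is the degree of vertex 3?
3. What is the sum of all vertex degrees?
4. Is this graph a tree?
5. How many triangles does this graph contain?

Count: 8 vertices, 7 edges.
Vertex 3 has neighbors [1, 4, 6], degree = 3.
Handshaking lemma: 2 * 7 = 14.
A graph is a tree iff it is connected and has exactly n-1 edges. This graph is connected (all 8 vertices in one component) and has 8-1 = 7 edges. It is a tree.
Number of triangles = 0.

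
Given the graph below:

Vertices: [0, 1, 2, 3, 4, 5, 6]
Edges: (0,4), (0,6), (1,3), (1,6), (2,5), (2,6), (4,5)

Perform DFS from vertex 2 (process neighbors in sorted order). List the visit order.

DFS from vertex 2 (neighbors processed in ascending order):
Visit order: 2, 5, 4, 0, 6, 1, 3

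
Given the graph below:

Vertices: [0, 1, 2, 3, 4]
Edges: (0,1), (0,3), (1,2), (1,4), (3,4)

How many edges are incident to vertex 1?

Vertex 1 has neighbors [0, 2, 4], so deg(1) = 3.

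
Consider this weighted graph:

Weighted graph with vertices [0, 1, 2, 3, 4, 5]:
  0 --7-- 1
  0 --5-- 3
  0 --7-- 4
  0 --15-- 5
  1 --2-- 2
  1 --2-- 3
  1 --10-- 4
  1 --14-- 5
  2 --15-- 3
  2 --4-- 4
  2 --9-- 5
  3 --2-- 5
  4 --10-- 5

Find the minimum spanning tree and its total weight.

Applying Kruskal's algorithm (sort edges by weight, add if no cycle):
  Add (1,3) w=2
  Add (1,2) w=2
  Add (3,5) w=2
  Add (2,4) w=4
  Add (0,3) w=5
  Skip (0,1) w=7 (creates cycle)
  Skip (0,4) w=7 (creates cycle)
  Skip (2,5) w=9 (creates cycle)
  Skip (1,4) w=10 (creates cycle)
  Skip (4,5) w=10 (creates cycle)
  Skip (1,5) w=14 (creates cycle)
  Skip (0,5) w=15 (creates cycle)
  Skip (2,3) w=15 (creates cycle)
MST weight = 15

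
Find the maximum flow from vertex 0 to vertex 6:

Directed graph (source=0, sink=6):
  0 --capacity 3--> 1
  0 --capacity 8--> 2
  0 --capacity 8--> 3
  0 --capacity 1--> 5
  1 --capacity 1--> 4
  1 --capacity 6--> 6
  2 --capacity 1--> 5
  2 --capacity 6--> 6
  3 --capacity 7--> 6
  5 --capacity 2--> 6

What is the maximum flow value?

Computing max flow:
  Flow on (0->1): 3/3
  Flow on (0->2): 7/8
  Flow on (0->3): 7/8
  Flow on (0->5): 1/1
  Flow on (1->6): 3/6
  Flow on (2->5): 1/1
  Flow on (2->6): 6/6
  Flow on (3->6): 7/7
  Flow on (5->6): 2/2
Maximum flow = 18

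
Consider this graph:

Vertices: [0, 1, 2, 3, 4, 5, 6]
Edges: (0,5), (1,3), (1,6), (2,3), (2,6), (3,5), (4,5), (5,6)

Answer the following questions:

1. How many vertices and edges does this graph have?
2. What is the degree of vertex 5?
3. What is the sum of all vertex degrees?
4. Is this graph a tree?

Count: 7 vertices, 8 edges.
Vertex 5 has neighbors [0, 3, 4, 6], degree = 4.
Handshaking lemma: 2 * 8 = 16.
A tree on 7 vertices has 6 edges. This graph has 8 edges (2 extra). Not a tree.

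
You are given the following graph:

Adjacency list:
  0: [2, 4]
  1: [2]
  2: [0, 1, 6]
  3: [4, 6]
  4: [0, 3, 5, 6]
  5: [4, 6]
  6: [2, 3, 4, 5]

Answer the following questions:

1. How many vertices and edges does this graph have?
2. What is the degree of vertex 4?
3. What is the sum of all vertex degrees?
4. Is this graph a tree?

Count: 7 vertices, 9 edges.
Vertex 4 has neighbors [0, 3, 5, 6], degree = 4.
Handshaking lemma: 2 * 9 = 18.
A tree on 7 vertices has 6 edges. This graph has 9 edges (3 extra). Not a tree.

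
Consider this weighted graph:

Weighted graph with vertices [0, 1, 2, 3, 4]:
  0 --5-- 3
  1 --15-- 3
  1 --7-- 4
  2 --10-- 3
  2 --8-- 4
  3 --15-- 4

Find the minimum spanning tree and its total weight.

Applying Kruskal's algorithm (sort edges by weight, add if no cycle):
  Add (0,3) w=5
  Add (1,4) w=7
  Add (2,4) w=8
  Add (2,3) w=10
  Skip (1,3) w=15 (creates cycle)
  Skip (3,4) w=15 (creates cycle)
MST weight = 30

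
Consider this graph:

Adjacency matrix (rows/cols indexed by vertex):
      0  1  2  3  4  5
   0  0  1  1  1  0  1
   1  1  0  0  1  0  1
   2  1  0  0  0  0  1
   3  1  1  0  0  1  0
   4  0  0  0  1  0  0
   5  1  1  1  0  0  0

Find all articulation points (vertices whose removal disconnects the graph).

An articulation point is a vertex whose removal disconnects the graph.
Articulation points: [3]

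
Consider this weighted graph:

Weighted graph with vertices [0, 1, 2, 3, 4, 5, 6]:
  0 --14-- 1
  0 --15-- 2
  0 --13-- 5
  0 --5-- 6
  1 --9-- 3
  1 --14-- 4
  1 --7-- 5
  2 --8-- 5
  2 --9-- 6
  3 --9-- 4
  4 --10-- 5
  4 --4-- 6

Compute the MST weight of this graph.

Applying Kruskal's algorithm (sort edges by weight, add if no cycle):
  Add (4,6) w=4
  Add (0,6) w=5
  Add (1,5) w=7
  Add (2,5) w=8
  Add (1,3) w=9
  Add (2,6) w=9
  Skip (3,4) w=9 (creates cycle)
  Skip (4,5) w=10 (creates cycle)
  Skip (0,5) w=13 (creates cycle)
  Skip (0,1) w=14 (creates cycle)
  Skip (1,4) w=14 (creates cycle)
  Skip (0,2) w=15 (creates cycle)
MST weight = 42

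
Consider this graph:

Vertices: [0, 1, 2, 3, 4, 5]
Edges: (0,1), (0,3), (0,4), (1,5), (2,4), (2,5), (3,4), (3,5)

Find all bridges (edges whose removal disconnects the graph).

No bridges found. The graph is 2-edge-connected (no single edge removal disconnects it).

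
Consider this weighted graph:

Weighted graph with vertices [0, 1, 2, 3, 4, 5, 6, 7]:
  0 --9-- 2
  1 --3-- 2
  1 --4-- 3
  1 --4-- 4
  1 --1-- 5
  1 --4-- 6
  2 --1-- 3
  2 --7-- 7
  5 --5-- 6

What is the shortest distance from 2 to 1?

Using Dijkstra's algorithm from vertex 2:
Shortest path: 2 -> 1
Total weight: 3 = 3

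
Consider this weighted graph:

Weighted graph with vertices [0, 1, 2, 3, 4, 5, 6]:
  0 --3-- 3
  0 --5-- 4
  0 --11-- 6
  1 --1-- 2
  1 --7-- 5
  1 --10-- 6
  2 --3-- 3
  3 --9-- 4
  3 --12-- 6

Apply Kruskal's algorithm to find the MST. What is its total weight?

Applying Kruskal's algorithm (sort edges by weight, add if no cycle):
  Add (1,2) w=1
  Add (0,3) w=3
  Add (2,3) w=3
  Add (0,4) w=5
  Add (1,5) w=7
  Skip (3,4) w=9 (creates cycle)
  Add (1,6) w=10
  Skip (0,6) w=11 (creates cycle)
  Skip (3,6) w=12 (creates cycle)
MST weight = 29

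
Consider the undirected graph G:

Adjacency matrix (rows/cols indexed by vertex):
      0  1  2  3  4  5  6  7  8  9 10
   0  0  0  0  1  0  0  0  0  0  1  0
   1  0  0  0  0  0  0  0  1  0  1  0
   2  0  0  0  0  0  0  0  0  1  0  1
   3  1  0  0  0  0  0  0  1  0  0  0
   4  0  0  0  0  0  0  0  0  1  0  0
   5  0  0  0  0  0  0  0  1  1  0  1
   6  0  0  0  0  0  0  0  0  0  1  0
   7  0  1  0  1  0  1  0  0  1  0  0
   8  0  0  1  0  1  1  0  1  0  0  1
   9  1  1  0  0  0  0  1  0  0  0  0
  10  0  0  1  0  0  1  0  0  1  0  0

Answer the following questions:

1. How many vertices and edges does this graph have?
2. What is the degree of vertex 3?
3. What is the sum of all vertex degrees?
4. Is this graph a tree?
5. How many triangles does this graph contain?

Count: 11 vertices, 14 edges.
Vertex 3 has neighbors [0, 7], degree = 2.
Handshaking lemma: 2 * 14 = 28.
A tree on 11 vertices has 10 edges. This graph has 14 edges (4 extra). Not a tree.
Number of triangles = 3.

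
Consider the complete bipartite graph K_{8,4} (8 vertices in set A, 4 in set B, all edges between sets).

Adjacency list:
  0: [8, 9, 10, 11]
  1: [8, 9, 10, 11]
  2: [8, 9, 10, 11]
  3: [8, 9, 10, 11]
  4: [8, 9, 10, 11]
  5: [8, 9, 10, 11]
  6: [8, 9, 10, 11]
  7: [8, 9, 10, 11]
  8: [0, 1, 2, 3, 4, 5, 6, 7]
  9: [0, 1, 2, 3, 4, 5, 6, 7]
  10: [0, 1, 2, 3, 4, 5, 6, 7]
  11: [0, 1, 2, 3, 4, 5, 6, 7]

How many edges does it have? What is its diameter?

K_{8,4} has 8 * 4 = 32 edges.
Any vertex reaches any opposite-side vertex in 1 step; same-side vertices reach in 2 steps via any opposite-side vertex.
Diameter = 2.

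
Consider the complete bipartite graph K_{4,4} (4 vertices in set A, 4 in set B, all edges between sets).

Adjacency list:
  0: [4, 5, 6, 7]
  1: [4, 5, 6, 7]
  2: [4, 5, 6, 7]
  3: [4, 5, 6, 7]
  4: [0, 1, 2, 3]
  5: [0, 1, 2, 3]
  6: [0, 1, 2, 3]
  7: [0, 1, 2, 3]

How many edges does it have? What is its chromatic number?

K_{4,4} has 4 * 4 = 16 edges.
Bipartite graphs have chromatic number 2 (color each partition differently).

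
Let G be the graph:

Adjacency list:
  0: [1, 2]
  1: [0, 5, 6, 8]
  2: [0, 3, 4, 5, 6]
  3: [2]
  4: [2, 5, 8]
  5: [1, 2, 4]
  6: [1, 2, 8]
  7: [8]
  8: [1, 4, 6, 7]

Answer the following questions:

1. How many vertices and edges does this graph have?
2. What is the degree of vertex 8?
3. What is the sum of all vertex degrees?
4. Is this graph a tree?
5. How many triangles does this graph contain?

Count: 9 vertices, 13 edges.
Vertex 8 has neighbors [1, 4, 6, 7], degree = 4.
Handshaking lemma: 2 * 13 = 26.
A tree on 9 vertices has 8 edges. This graph has 13 edges (5 extra). Not a tree.
Number of triangles = 2.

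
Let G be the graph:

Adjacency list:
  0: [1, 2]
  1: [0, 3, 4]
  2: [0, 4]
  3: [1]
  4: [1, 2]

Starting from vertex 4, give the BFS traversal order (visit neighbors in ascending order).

BFS from vertex 4 (neighbors processed in ascending order):
Visit order: 4, 1, 2, 0, 3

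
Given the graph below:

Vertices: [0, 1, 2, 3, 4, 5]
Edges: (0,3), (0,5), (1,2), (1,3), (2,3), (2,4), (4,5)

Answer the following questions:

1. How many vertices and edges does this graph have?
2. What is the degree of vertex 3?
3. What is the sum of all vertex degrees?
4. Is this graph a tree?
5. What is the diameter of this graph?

Count: 6 vertices, 7 edges.
Vertex 3 has neighbors [0, 1, 2], degree = 3.
Handshaking lemma: 2 * 7 = 14.
A tree on 6 vertices has 5 edges. This graph has 7 edges (2 extra). Not a tree.
Diameter (longest shortest path) = 3.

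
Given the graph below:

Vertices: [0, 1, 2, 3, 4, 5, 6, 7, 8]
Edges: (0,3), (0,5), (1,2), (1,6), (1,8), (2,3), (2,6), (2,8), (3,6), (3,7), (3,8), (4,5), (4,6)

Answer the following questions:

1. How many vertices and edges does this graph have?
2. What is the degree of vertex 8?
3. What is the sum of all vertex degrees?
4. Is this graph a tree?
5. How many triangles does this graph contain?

Count: 9 vertices, 13 edges.
Vertex 8 has neighbors [1, 2, 3], degree = 3.
Handshaking lemma: 2 * 13 = 26.
A tree on 9 vertices has 8 edges. This graph has 13 edges (5 extra). Not a tree.
Number of triangles = 4.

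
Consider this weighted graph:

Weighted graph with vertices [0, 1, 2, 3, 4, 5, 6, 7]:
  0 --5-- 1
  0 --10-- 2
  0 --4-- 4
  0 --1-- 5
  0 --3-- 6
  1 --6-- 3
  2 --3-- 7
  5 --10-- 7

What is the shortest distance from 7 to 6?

Using Dijkstra's algorithm from vertex 7:
Shortest path: 7 -> 5 -> 0 -> 6
Total weight: 10 + 1 + 3 = 14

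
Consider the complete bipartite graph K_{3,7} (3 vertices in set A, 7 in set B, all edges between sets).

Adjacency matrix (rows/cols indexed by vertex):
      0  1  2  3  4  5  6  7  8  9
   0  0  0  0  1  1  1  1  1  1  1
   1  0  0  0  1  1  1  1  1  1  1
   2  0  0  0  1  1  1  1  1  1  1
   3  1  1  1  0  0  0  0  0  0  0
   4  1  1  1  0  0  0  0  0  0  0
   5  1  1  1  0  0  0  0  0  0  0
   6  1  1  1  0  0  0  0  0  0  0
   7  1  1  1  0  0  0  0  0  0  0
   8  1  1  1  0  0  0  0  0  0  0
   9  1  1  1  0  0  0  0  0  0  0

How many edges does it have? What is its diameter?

K_{3,7} has 3 * 7 = 21 edges.
Any vertex reaches any opposite-side vertex in 1 step; same-side vertices reach in 2 steps via any opposite-side vertex.
Diameter = 2.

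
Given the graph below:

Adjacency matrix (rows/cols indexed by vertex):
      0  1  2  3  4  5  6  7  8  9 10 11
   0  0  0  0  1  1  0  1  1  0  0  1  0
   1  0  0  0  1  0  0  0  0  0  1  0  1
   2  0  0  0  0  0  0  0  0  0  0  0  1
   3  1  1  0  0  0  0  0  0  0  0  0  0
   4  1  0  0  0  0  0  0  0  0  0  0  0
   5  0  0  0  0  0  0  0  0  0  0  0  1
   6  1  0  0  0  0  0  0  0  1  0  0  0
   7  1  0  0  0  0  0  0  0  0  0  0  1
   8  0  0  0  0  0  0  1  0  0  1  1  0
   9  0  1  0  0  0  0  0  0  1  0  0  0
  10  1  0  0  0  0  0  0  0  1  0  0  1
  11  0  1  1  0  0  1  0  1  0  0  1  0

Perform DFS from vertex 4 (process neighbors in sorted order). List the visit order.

DFS from vertex 4 (neighbors processed in ascending order):
Visit order: 4, 0, 3, 1, 9, 8, 6, 10, 11, 2, 5, 7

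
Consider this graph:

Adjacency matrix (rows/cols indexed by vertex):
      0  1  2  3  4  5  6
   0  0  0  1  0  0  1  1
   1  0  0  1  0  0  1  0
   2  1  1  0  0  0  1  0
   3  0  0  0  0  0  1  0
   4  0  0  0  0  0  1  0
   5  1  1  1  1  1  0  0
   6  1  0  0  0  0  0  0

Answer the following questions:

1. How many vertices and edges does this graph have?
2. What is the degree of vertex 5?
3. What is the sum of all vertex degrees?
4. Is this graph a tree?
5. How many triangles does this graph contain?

Count: 7 vertices, 8 edges.
Vertex 5 has neighbors [0, 1, 2, 3, 4], degree = 5.
Handshaking lemma: 2 * 8 = 16.
A tree on 7 vertices has 6 edges. This graph has 8 edges (2 extra). Not a tree.
Number of triangles = 2.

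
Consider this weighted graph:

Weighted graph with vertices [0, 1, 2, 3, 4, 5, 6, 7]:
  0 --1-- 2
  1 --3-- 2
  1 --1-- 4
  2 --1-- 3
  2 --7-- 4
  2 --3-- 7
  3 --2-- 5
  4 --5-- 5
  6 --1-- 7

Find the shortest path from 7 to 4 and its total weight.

Using Dijkstra's algorithm from vertex 7:
Shortest path: 7 -> 2 -> 1 -> 4
Total weight: 3 + 3 + 1 = 7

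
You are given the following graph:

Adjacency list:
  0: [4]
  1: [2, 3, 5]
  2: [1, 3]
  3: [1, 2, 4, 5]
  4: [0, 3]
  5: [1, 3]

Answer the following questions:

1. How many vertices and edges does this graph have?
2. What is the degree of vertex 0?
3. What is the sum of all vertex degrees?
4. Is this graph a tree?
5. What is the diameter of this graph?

Count: 6 vertices, 7 edges.
Vertex 0 has neighbors [4], degree = 1.
Handshaking lemma: 2 * 7 = 14.
A tree on 6 vertices has 5 edges. This graph has 7 edges (2 extra). Not a tree.
Diameter (longest shortest path) = 3.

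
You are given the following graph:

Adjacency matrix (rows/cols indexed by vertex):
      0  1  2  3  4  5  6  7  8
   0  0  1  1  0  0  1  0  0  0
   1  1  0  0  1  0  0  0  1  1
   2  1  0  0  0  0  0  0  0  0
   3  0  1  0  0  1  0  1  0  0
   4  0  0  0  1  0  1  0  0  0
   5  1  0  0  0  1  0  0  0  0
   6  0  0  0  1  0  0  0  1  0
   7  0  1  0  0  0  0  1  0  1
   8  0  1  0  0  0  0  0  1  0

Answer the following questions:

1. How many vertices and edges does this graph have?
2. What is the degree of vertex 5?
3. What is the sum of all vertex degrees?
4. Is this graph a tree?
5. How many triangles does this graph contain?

Count: 9 vertices, 11 edges.
Vertex 5 has neighbors [0, 4], degree = 2.
Handshaking lemma: 2 * 11 = 22.
A tree on 9 vertices has 8 edges. This graph has 11 edges (3 extra). Not a tree.
Number of triangles = 1.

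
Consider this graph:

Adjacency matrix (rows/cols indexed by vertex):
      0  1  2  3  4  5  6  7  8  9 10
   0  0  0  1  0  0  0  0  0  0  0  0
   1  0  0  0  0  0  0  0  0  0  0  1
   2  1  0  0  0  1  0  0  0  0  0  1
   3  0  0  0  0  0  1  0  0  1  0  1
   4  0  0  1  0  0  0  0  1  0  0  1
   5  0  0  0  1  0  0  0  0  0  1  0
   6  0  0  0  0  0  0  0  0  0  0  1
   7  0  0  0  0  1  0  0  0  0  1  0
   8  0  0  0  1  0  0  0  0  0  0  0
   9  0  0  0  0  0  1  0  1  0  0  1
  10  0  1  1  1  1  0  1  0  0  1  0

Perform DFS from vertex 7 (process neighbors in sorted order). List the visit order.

DFS from vertex 7 (neighbors processed in ascending order):
Visit order: 7, 4, 2, 0, 10, 1, 3, 5, 9, 8, 6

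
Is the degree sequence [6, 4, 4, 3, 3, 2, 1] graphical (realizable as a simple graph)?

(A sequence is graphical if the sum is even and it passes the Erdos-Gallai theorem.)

Sum of degrees = 23. Sum is odd, so the sequence is NOT graphical.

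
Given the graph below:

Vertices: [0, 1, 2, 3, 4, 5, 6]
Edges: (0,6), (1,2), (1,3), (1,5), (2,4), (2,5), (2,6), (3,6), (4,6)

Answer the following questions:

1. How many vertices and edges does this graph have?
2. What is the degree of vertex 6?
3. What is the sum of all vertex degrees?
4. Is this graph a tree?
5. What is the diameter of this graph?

Count: 7 vertices, 9 edges.
Vertex 6 has neighbors [0, 2, 3, 4], degree = 4.
Handshaking lemma: 2 * 9 = 18.
A tree on 7 vertices has 6 edges. This graph has 9 edges (3 extra). Not a tree.
Diameter (longest shortest path) = 3.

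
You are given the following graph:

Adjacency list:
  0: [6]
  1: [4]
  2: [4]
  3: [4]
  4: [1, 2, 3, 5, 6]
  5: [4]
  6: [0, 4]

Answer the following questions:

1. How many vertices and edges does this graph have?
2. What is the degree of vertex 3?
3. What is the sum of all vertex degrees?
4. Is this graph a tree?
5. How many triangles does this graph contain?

Count: 7 vertices, 6 edges.
Vertex 3 has neighbors [4], degree = 1.
Handshaking lemma: 2 * 6 = 12.
A graph is a tree iff it is connected and has exactly n-1 edges. This graph is connected (all 7 vertices in one component) and has 7-1 = 6 edges. It is a tree.
Number of triangles = 0.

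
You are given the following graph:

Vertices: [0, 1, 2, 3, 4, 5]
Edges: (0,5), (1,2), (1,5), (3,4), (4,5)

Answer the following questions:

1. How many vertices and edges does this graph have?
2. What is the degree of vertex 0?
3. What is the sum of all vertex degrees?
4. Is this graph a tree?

Count: 6 vertices, 5 edges.
Vertex 0 has neighbors [5], degree = 1.
Handshaking lemma: 2 * 5 = 10.
A graph is a tree iff it is connected and has exactly n-1 edges. This graph is connected (all 6 vertices in one component) and has 6-1 = 5 edges. It is a tree.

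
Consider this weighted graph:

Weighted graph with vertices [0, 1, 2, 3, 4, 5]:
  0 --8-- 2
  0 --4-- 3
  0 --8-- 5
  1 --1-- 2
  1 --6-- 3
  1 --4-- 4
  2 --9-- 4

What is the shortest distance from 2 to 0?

Using Dijkstra's algorithm from vertex 2:
Shortest path: 2 -> 0
Total weight: 8 = 8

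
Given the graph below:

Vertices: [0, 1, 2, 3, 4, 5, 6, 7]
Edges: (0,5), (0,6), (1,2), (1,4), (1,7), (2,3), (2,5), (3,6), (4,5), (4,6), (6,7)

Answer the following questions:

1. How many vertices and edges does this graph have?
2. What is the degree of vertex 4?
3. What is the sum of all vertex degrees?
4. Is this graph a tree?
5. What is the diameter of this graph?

Count: 8 vertices, 11 edges.
Vertex 4 has neighbors [1, 5, 6], degree = 3.
Handshaking lemma: 2 * 11 = 22.
A tree on 8 vertices has 7 edges. This graph has 11 edges (4 extra). Not a tree.
Diameter (longest shortest path) = 3.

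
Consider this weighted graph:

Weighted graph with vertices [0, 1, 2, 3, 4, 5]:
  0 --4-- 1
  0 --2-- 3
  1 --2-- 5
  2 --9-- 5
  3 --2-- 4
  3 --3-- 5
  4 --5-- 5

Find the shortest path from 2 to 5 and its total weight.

Using Dijkstra's algorithm from vertex 2:
Shortest path: 2 -> 5
Total weight: 9 = 9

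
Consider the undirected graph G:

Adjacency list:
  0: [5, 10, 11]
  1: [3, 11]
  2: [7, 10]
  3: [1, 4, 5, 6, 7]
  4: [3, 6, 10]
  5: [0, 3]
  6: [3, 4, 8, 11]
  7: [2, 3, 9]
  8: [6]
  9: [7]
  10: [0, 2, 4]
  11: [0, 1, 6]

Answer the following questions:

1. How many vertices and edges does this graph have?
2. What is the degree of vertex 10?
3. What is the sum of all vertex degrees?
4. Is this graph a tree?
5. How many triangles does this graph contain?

Count: 12 vertices, 16 edges.
Vertex 10 has neighbors [0, 2, 4], degree = 3.
Handshaking lemma: 2 * 16 = 32.
A tree on 12 vertices has 11 edges. This graph has 16 edges (5 extra). Not a tree.
Number of triangles = 1.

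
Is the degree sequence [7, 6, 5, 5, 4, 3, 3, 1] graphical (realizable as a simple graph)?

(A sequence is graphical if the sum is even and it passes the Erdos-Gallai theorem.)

Sum of degrees = 34. Sum is even and passes Erdos-Gallai. The sequence IS graphical.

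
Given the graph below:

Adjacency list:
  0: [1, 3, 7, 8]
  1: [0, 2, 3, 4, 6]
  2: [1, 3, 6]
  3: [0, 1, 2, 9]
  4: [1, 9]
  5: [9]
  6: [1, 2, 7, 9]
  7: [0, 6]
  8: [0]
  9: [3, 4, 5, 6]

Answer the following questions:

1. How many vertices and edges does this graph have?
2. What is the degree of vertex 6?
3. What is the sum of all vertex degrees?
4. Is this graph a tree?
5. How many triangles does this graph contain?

Count: 10 vertices, 15 edges.
Vertex 6 has neighbors [1, 2, 7, 9], degree = 4.
Handshaking lemma: 2 * 15 = 30.
A tree on 10 vertices has 9 edges. This graph has 15 edges (6 extra). Not a tree.
Number of triangles = 3.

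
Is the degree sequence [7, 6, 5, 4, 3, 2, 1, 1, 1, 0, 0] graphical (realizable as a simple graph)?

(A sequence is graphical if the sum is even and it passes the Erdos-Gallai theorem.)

Sum of degrees = 30. Sum is even but fails Erdos-Gallai. The sequence is NOT graphical.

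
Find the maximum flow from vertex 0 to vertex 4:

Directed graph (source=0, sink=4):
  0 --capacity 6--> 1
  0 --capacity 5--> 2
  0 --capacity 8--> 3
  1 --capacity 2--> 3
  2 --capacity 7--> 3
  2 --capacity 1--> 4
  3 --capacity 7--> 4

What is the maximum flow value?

Computing max flow:
  Flow on (0->1): 2/6
  Flow on (0->2): 1/5
  Flow on (0->3): 5/8
  Flow on (1->3): 2/2
  Flow on (2->4): 1/1
  Flow on (3->4): 7/7
Maximum flow = 8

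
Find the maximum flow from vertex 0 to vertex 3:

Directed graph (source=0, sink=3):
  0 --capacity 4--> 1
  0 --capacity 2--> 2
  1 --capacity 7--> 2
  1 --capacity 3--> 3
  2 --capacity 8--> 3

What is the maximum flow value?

Computing max flow:
  Flow on (0->1): 4/4
  Flow on (0->2): 2/2
  Flow on (1->2): 1/7
  Flow on (1->3): 3/3
  Flow on (2->3): 3/8
Maximum flow = 6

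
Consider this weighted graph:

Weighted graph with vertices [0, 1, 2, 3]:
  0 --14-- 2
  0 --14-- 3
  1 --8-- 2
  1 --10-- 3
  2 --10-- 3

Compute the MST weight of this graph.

Applying Kruskal's algorithm (sort edges by weight, add if no cycle):
  Add (1,2) w=8
  Add (1,3) w=10
  Skip (2,3) w=10 (creates cycle)
  Add (0,2) w=14
  Skip (0,3) w=14 (creates cycle)
MST weight = 32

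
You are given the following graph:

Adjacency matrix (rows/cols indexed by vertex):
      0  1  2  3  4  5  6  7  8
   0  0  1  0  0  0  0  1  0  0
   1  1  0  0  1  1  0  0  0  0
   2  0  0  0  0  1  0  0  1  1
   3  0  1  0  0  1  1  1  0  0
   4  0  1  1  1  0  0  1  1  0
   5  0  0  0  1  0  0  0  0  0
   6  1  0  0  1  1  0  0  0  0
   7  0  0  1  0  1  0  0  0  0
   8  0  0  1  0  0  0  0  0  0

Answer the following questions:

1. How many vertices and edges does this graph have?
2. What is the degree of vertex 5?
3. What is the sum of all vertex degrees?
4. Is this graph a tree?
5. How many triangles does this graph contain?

Count: 9 vertices, 12 edges.
Vertex 5 has neighbors [3], degree = 1.
Handshaking lemma: 2 * 12 = 24.
A tree on 9 vertices has 8 edges. This graph has 12 edges (4 extra). Not a tree.
Number of triangles = 3.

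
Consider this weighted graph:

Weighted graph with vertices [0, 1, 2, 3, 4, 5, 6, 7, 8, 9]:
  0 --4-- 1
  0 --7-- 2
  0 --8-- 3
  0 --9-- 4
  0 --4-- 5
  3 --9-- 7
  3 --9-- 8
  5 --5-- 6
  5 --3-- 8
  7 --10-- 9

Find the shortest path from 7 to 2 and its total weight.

Using Dijkstra's algorithm from vertex 7:
Shortest path: 7 -> 3 -> 0 -> 2
Total weight: 9 + 8 + 7 = 24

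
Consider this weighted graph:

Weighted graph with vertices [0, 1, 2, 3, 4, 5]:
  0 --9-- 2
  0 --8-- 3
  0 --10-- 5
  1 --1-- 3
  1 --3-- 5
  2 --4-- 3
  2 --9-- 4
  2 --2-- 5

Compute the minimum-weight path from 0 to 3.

Using Dijkstra's algorithm from vertex 0:
Shortest path: 0 -> 3
Total weight: 8 = 8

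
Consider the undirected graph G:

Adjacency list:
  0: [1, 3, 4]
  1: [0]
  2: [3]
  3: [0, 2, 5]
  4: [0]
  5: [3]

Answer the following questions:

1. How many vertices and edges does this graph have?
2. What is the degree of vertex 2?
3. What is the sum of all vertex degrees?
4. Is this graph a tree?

Count: 6 vertices, 5 edges.
Vertex 2 has neighbors [3], degree = 1.
Handshaking lemma: 2 * 5 = 10.
A graph is a tree iff it is connected and has exactly n-1 edges. This graph is connected (all 6 vertices in one component) and has 6-1 = 5 edges. It is a tree.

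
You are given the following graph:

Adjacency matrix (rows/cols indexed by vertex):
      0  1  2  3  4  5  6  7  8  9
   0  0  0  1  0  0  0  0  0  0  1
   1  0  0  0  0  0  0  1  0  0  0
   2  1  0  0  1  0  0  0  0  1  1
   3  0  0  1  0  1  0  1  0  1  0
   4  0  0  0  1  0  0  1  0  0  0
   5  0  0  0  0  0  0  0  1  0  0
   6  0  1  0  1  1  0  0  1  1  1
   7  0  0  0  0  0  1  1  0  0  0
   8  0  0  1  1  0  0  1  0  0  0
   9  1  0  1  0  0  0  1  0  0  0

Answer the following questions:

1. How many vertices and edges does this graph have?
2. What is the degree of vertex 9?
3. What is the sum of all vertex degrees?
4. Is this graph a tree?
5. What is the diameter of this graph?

Count: 10 vertices, 14 edges.
Vertex 9 has neighbors [0, 2, 6], degree = 3.
Handshaking lemma: 2 * 14 = 28.
A tree on 10 vertices has 9 edges. This graph has 14 edges (5 extra). Not a tree.
Diameter (longest shortest path) = 4.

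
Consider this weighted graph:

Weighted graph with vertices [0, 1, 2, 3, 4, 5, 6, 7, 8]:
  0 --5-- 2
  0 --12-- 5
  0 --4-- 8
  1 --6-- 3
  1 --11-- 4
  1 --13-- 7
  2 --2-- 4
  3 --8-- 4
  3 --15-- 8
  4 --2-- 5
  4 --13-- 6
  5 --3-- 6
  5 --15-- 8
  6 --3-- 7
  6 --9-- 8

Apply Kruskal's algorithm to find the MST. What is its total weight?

Applying Kruskal's algorithm (sort edges by weight, add if no cycle):
  Add (2,4) w=2
  Add (4,5) w=2
  Add (5,6) w=3
  Add (6,7) w=3
  Add (0,8) w=4
  Add (0,2) w=5
  Add (1,3) w=6
  Add (3,4) w=8
  Skip (6,8) w=9 (creates cycle)
  Skip (1,4) w=11 (creates cycle)
  Skip (0,5) w=12 (creates cycle)
  Skip (1,7) w=13 (creates cycle)
  Skip (4,6) w=13 (creates cycle)
  Skip (3,8) w=15 (creates cycle)
  Skip (5,8) w=15 (creates cycle)
MST weight = 33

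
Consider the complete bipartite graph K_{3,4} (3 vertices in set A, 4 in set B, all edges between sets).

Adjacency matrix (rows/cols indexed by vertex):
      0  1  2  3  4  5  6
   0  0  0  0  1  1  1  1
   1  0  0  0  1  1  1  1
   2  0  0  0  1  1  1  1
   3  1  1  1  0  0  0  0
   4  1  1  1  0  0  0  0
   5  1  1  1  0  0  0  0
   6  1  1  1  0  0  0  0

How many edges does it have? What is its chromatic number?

K_{3,4} has 3 * 4 = 12 edges.
Bipartite graphs have chromatic number 2 (color each partition differently).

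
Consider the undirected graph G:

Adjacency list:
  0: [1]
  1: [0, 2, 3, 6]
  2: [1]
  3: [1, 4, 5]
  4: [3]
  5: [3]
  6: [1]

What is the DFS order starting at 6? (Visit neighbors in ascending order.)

DFS from vertex 6 (neighbors processed in ascending order):
Visit order: 6, 1, 0, 2, 3, 4, 5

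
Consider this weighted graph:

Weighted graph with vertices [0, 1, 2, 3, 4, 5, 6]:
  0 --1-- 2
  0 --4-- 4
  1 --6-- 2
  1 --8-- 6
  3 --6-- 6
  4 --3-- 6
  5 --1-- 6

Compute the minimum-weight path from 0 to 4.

Using Dijkstra's algorithm from vertex 0:
Shortest path: 0 -> 4
Total weight: 4 = 4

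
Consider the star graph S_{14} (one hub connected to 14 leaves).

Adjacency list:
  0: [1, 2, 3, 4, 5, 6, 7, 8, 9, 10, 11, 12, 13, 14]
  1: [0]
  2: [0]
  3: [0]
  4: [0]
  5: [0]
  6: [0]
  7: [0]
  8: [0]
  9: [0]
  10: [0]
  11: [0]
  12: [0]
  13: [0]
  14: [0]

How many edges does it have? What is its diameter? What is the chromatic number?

Star graph S_{14}: the hub connects to all 14 leaves.
Edges = 14.
Diameter = 2 (any leaf to hub is 1, leaf to leaf through hub is 2).
Star graphs are bipartite (hub vs leaves), so chromatic number = 2.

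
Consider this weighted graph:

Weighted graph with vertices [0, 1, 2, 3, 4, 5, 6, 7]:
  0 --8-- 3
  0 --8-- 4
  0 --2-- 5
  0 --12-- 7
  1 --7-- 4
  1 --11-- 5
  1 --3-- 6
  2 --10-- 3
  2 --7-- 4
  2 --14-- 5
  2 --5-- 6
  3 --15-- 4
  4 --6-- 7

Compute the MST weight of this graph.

Applying Kruskal's algorithm (sort edges by weight, add if no cycle):
  Add (0,5) w=2
  Add (1,6) w=3
  Add (2,6) w=5
  Add (4,7) w=6
  Add (1,4) w=7
  Skip (2,4) w=7 (creates cycle)
  Add (0,3) w=8
  Add (0,4) w=8
  Skip (2,3) w=10 (creates cycle)
  Skip (1,5) w=11 (creates cycle)
  Skip (0,7) w=12 (creates cycle)
  Skip (2,5) w=14 (creates cycle)
  Skip (3,4) w=15 (creates cycle)
MST weight = 39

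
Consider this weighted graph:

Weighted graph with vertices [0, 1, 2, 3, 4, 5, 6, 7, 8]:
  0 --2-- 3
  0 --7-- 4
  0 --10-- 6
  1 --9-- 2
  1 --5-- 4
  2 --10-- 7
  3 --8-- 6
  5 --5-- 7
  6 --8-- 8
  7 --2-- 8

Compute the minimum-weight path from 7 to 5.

Using Dijkstra's algorithm from vertex 7:
Shortest path: 7 -> 5
Total weight: 5 = 5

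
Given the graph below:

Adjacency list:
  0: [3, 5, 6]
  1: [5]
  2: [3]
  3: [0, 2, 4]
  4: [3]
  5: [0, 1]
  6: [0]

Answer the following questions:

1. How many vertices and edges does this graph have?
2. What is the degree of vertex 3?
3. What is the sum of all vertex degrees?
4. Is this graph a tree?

Count: 7 vertices, 6 edges.
Vertex 3 has neighbors [0, 2, 4], degree = 3.
Handshaking lemma: 2 * 6 = 12.
A graph is a tree iff it is connected and has exactly n-1 edges. This graph is connected (all 7 vertices in one component) and has 7-1 = 6 edges. It is a tree.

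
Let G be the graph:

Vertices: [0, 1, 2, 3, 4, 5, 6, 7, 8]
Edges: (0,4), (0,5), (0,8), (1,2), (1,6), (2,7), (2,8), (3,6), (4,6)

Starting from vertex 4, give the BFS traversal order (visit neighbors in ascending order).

BFS from vertex 4 (neighbors processed in ascending order):
Visit order: 4, 0, 6, 5, 8, 1, 3, 2, 7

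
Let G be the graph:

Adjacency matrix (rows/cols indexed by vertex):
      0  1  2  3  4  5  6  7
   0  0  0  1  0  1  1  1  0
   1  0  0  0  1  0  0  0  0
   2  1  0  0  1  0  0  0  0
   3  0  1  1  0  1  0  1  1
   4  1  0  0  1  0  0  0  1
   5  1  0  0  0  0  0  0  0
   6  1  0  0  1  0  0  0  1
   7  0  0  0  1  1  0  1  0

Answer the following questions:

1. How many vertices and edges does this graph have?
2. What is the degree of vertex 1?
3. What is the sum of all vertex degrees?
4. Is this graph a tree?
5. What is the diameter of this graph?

Count: 8 vertices, 11 edges.
Vertex 1 has neighbors [3], degree = 1.
Handshaking lemma: 2 * 11 = 22.
A tree on 8 vertices has 7 edges. This graph has 11 edges (4 extra). Not a tree.
Diameter (longest shortest path) = 4.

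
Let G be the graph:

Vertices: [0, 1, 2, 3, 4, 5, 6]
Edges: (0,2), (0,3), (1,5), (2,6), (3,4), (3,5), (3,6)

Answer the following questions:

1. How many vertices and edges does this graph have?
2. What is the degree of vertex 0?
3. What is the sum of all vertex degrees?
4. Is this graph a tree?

Count: 7 vertices, 7 edges.
Vertex 0 has neighbors [2, 3], degree = 2.
Handshaking lemma: 2 * 7 = 14.
A tree on 7 vertices has 6 edges. This graph has 7 edges (1 extra). Not a tree.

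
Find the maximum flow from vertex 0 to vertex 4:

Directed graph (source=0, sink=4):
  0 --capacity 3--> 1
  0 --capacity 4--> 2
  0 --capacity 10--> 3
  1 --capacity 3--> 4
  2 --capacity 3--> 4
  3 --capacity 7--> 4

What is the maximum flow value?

Computing max flow:
  Flow on (0->1): 3/3
  Flow on (0->2): 3/4
  Flow on (0->3): 7/10
  Flow on (1->4): 3/3
  Flow on (2->4): 3/3
  Flow on (3->4): 7/7
Maximum flow = 13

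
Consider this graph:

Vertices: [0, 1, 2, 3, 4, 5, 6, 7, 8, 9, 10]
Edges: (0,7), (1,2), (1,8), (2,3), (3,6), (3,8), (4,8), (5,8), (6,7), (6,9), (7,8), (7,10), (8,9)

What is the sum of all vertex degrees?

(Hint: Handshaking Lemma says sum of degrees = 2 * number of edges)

Count edges: 13 edges.
By Handshaking Lemma: sum of degrees = 2 * 13 = 26.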